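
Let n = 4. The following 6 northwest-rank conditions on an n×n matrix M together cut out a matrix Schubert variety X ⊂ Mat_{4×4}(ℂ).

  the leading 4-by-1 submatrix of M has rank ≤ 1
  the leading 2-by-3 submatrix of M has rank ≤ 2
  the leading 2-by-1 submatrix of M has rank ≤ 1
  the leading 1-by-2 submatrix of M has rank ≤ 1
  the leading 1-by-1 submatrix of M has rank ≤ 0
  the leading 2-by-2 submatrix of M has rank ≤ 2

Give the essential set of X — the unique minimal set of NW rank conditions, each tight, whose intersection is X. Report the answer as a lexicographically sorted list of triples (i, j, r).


Rank table r_w(4×4) implied by the 6 constraints:

  R[1]: 0 | 1 | 1 | 1
  R[2]: 1 | 2 | 2 | 2
  R[3]: 1 | 2 | 3 | 3
  R[4]: 1 | 2 | 3 | 4

so w = (2, 1, 3, 4).

1 SE-corner of the 1-cell Rothe diagram gives Ess(w):

[(1, 1, 0)]


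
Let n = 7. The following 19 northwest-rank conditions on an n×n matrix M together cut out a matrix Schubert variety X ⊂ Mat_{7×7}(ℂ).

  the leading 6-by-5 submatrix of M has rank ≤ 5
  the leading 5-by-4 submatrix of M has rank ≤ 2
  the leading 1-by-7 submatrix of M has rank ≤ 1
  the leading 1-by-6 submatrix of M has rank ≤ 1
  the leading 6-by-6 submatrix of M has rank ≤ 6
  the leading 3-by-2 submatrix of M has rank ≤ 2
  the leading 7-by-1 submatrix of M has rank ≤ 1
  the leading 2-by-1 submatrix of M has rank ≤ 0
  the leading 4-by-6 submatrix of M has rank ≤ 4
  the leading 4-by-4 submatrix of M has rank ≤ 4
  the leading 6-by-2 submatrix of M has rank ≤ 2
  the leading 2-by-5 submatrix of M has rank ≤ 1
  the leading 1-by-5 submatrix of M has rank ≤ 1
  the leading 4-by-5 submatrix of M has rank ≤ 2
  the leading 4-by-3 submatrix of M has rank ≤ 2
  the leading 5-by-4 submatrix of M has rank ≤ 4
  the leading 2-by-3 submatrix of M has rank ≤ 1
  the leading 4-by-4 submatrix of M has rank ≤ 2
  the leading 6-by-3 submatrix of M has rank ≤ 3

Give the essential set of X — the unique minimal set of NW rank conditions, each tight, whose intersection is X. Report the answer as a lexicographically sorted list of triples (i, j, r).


Computing R[i][j] = min implied NW-rank bound (n=7, 19 conditions):

  0 1 1 1 1 1 1
  0 1 1 1 1 2 2
  1 2 2 2 2 3 3
  1 2 2 2 2 3 4
  1 2 2 2 3 4 5
  1 2 3 3 4 5 6
  1 2 3 4 5 6 7

reading off 1-entries of Δ²R: w = (2, 6, 1, 7, 5, 3, 4).

D(w) has 10 cells with 4 SE-corners; essential set:

[(2, 1, 0), (2, 5, 1), (4, 5, 2), (5, 4, 2)]


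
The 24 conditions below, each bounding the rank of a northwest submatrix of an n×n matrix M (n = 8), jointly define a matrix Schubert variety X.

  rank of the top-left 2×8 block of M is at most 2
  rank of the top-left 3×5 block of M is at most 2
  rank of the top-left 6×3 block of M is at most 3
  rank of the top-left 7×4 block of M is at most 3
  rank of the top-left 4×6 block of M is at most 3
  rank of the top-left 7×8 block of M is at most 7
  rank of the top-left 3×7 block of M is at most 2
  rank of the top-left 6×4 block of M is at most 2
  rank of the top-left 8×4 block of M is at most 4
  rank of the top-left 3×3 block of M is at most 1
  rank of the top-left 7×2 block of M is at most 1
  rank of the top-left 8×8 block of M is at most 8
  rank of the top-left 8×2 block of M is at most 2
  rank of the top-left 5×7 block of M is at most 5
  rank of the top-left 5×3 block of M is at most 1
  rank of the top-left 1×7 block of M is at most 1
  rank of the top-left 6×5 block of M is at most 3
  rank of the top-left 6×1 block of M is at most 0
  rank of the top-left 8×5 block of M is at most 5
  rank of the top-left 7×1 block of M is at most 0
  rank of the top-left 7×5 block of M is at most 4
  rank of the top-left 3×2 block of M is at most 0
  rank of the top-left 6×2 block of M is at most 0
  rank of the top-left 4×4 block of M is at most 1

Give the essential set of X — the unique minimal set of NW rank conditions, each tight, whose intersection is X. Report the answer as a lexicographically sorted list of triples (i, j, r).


Rank table r_w(8×8) implied by the 24 constraints:

  i=1: 0 0 1 1 1 1 1 1
  i=2: 0 0 1 1 2 2 2 2
  i=3: 0 0 1 1 2 2 2 3
  i=4: 0 0 1 1 2 3 3 4
  i=5: 0 0 1 2 3 4 4 5
  i=6: 0 0 1 2 3 4 5 6
  i=7: 0 1 2 3 4 5 6 7
  i=8: 1 2 3 4 5 6 7 8

hence w(1..8) = (3, 5, 8, 6, 4, 7, 2, 1).

|D(w)|=18, |Ess(w)|=4:

[(3, 7, 2), (4, 4, 1), (6, 2, 0), (7, 1, 0)]


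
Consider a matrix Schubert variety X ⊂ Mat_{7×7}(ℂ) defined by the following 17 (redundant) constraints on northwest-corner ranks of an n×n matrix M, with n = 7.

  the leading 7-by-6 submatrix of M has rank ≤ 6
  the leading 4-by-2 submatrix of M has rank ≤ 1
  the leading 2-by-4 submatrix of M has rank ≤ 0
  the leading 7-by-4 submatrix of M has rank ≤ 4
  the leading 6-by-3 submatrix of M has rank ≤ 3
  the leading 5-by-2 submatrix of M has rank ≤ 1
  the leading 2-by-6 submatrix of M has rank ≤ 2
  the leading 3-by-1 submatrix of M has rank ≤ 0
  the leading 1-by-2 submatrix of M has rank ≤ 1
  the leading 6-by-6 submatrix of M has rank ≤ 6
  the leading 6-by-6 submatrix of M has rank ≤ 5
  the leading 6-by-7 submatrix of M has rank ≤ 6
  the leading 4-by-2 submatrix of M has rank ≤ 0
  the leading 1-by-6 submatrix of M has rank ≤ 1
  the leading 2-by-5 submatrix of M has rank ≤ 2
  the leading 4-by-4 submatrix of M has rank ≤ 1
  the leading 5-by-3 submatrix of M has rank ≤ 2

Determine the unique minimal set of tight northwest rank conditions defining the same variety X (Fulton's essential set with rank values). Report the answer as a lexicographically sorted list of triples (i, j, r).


Rank table r_w(7×7) implied by the 17 constraints:

  i=1: 0, 0, 0, 0, 1, 1, 1
  i=2: 0, 0, 0, 0, 1, 2, 2
  i=3: 0, 0, 1, 1, 2, 3, 3
  i=4: 0, 0, 1, 1, 2, 3, 4
  i=5: 1, 1, 2, 2, 3, 4, 5
  i=6: 1, 2, 3, 3, 4, 5, 6
  i=7: 1, 2, 3, 4, 5, 6, 7

the unique w with this rank table is (5, 6, 3, 7, 1, 2, 4).

Fulton essential set (3 of the 13 Rothe cells):

[(2, 4, 0), (4, 2, 0), (4, 4, 1)]


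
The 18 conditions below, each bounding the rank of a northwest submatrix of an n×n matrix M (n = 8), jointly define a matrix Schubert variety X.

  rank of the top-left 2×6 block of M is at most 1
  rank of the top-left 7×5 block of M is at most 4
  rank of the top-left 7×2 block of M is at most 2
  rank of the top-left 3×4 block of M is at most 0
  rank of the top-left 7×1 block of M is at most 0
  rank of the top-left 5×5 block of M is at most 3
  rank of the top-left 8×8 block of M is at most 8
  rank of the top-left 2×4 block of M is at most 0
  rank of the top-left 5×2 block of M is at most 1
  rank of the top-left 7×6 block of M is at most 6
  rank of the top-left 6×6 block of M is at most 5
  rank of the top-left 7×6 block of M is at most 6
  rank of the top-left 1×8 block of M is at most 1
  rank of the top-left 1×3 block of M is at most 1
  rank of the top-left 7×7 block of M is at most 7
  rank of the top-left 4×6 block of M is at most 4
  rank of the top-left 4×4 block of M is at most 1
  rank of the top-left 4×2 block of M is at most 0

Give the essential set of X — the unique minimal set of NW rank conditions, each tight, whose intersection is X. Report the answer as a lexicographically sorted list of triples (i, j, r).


The tightest implied rank at each (i,j), from the 18 conditions:

  row 1: 0 | 0 | 0 | 0 | 1 | 1 | 1 | 1
  row 2: 0 | 0 | 0 | 0 | 1 | 1 | 2 | 2
  row 3: 0 | 0 | 0 | 0 | 1 | 2 | 3 | 3
  row 4: 0 | 0 | 1 | 1 | 2 | 3 | 4 | 4
  row 5: 0 | 1 | 2 | 2 | 3 | 4 | 5 | 5
  row 6: 0 | 1 | 2 | 3 | 4 | 5 | 6 | 6
  row 7: 0 | 1 | 2 | 3 | 4 | 5 | 6 | 7
  row 8: 1 | 2 | 3 | 4 | 5 | 6 | 7 | 8

second differences of R give the permutation w = (5, 7, 6, 3, 2, 4, 8, 1).

4 SE-corners of the 18-cell Rothe diagram give Ess(w):

[(2, 6, 1), (3, 4, 0), (4, 2, 0), (7, 1, 0)]


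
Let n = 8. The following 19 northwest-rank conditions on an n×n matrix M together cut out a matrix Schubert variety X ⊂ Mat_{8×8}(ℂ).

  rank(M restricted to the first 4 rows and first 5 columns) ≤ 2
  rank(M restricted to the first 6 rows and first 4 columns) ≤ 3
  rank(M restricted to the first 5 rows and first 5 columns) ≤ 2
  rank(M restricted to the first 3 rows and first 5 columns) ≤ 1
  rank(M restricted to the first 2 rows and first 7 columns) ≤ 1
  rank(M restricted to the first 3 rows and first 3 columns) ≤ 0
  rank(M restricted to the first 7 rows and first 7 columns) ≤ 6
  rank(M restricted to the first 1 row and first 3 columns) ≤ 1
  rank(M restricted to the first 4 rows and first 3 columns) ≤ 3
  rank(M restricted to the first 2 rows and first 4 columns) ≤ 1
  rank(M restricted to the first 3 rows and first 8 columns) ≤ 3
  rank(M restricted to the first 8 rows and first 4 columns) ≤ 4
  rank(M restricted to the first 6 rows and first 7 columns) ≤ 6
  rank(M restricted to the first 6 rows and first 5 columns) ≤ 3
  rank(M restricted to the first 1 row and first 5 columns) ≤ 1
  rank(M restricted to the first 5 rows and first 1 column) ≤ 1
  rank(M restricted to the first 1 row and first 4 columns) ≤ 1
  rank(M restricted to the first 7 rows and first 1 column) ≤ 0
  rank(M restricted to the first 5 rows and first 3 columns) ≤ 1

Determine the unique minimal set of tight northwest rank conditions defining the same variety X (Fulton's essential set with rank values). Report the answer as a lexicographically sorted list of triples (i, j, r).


Computing R[i][j] = min implied NW-rank bound (n=8, 19 conditions):

  row 1: 0 | 0 | 0 | 1 | 1 | 1 | 1 | 1
  row 2: 0 | 0 | 0 | 1 | 1 | 1 | 1 | 2
  row 3: 0 | 0 | 0 | 1 | 1 | 2 | 2 | 3
  row 4: 0 | 1 | 1 | 2 | 2 | 3 | 3 | 4
  row 5: 0 | 1 | 1 | 2 | 2 | 3 | 4 | 5
  row 6: 0 | 1 | 2 | 3 | 3 | 4 | 5 | 6
  row 7: 0 | 1 | 2 | 3 | 4 | 5 | 6 | 7
  row 8: 1 | 2 | 3 | 4 | 5 | 6 | 7 | 8

giving w = (4, 8, 6, 2, 7, 3, 5, 1) via Δ²R.

D(w) has 19 cells with 6 SE-corners; essential set:

[(2, 7, 1), (3, 3, 0), (3, 5, 1), (5, 3, 1), (5, 5, 2), (7, 1, 0)]


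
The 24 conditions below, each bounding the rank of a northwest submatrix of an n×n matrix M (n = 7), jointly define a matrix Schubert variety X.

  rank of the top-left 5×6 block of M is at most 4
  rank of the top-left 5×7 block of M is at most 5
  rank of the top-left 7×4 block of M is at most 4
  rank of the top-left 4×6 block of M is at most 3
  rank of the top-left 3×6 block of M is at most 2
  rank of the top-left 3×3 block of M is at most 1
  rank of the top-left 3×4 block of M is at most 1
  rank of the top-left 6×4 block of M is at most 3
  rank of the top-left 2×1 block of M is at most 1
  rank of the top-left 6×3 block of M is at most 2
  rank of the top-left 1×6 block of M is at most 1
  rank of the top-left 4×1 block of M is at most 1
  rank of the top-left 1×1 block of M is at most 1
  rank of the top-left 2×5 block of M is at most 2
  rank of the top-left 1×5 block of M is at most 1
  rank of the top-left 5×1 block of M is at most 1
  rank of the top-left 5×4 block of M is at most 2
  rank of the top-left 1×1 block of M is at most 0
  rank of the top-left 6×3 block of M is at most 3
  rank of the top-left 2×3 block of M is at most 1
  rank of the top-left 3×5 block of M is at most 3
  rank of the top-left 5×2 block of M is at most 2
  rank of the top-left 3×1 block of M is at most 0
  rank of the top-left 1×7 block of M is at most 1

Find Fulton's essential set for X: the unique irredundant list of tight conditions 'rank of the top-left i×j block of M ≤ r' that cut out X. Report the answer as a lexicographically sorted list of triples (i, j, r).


The tightest implied rank at each (i,j), from the 24 conditions:

  R[1]: 0  1  1  1  1  1  1
  R[2]: 0  1  1  1  2  2  2
  R[3]: 0  1  1  1  2  2  3
  R[4]: 1  2  2  2  3  3  4
  R[5]: 1  2  2  2  3  4  5
  R[6]: 1  2  2  3  4  5  6
  R[7]: 1  2  3  4  5  6  7

the unique w with this rank table is (2, 5, 7, 1, 6, 4, 3).

5 SE-corners of the 11-cell Rothe diagram give Ess(w):

[(3, 1, 0), (3, 4, 1), (3, 6, 2), (5, 4, 2), (6, 3, 2)]


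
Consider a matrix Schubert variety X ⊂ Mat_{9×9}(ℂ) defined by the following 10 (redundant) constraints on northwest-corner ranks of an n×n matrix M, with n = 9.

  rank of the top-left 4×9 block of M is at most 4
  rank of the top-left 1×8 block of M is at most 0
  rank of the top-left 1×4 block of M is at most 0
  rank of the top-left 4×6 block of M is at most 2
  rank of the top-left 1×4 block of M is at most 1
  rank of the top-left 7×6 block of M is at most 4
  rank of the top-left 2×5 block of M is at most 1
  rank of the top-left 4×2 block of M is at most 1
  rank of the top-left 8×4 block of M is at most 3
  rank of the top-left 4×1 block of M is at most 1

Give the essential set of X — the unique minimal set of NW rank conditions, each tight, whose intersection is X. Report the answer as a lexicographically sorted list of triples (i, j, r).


Reconstructing r_w from the 10 given conditions:

  row 1: 0  0  0  0  0  0  0  0  1
  row 2: 1  1  1  1  1  1  1  1  2
  row 3: 1  1  2  2  2  2  2  2  3
  row 4: 1  1  2  2  2  2  3  3  4
  row 5: 1  2  3  3  3  3  4  4  5
  row 6: 1  2  3  3  4  4  5  5  6
  row 7: 1  2  3  3  4  4  5  6  7
  row 8: 1  2  3  3  4  5  6  7  8
  row 9: 1  2  3  4  5  6  7  8  9

second differences of R give the permutation w = (9, 1, 3, 7, 2, 5, 8, 6, 4).

Rothe diagram D(w) (17 cells), 5 SE-corners (essential conditions):

[(1, 8, 0), (4, 2, 1), (4, 6, 2), (7, 6, 4), (8, 4, 3)]


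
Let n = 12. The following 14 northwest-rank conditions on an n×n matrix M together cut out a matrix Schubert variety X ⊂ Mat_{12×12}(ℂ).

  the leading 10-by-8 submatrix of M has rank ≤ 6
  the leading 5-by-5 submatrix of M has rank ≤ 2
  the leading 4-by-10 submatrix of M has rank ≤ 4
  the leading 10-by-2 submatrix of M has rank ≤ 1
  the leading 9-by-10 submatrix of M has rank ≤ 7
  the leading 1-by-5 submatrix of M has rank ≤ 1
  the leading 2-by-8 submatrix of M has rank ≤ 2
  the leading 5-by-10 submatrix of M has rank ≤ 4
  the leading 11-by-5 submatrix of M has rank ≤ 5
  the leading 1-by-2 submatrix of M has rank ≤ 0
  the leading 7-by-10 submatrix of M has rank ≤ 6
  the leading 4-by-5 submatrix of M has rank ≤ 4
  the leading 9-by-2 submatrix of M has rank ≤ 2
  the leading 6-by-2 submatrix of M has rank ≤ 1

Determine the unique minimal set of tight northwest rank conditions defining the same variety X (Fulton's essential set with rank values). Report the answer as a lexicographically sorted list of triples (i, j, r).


Reconstructing r_w from the 14 given conditions:

  row 1: 0 | 0 | 1 | 1 | 1 | 1 | 1 | 1 | 1 | 1 | 1 | 1
  row 2: 1 | 1 | 2 | 2 | 2 | 2 | 2 | 2 | 2 | 2 | 2 | 2
  row 3: 1 | 1 | 2 | 2 | 2 | 3 | 3 | 3 | 3 | 3 | 3 | 3
  row 4: 1 | 1 | 2 | 2 | 2 | 3 | 4 | 4 | 4 | 4 | 4 | 4
  row 5: 1 | 1 | 2 | 2 | 2 | 3 | 4 | 4 | 4 | 4 | 5 | 5
  row 6: 1 | 1 | 2 | 3 | 3 | 4 | 5 | 5 | 5 | 5 | 6 | 6
  row 7: 1 | 1 | 2 | 3 | 4 | 5 | 6 | 6 | 6 | 6 | 7 | 7
  row 8: 1 | 1 | 2 | 3 | 4 | 5 | 6 | 6 | 7 | 7 | 8 | 8
  row 9: 1 | 1 | 2 | 3 | 4 | 5 | 6 | 6 | 7 | 7 | 8 | 9
  row 10: 1 | 1 | 2 | 3 | 4 | 5 | 6 | 6 | 7 | 8 | 9 | 10
  row 11: 1 | 2 | 3 | 4 | 5 | 6 | 7 | 7 | 8 | 9 | 10 | 11
  row 12: 1 | 2 | 3 | 4 | 5 | 6 | 7 | 8 | 9 | 10 | 11 | 12

hence w(1..12) = (3, 1, 6, 7, 11, 4, 5, 9, 12, 10, 2, 8).

D(w) has 23 cells with 6 SE-corners; essential set:

[(1, 2, 0), (5, 5, 2), (5, 10, 4), (9, 10, 7), (10, 2, 1), (10, 8, 6)]


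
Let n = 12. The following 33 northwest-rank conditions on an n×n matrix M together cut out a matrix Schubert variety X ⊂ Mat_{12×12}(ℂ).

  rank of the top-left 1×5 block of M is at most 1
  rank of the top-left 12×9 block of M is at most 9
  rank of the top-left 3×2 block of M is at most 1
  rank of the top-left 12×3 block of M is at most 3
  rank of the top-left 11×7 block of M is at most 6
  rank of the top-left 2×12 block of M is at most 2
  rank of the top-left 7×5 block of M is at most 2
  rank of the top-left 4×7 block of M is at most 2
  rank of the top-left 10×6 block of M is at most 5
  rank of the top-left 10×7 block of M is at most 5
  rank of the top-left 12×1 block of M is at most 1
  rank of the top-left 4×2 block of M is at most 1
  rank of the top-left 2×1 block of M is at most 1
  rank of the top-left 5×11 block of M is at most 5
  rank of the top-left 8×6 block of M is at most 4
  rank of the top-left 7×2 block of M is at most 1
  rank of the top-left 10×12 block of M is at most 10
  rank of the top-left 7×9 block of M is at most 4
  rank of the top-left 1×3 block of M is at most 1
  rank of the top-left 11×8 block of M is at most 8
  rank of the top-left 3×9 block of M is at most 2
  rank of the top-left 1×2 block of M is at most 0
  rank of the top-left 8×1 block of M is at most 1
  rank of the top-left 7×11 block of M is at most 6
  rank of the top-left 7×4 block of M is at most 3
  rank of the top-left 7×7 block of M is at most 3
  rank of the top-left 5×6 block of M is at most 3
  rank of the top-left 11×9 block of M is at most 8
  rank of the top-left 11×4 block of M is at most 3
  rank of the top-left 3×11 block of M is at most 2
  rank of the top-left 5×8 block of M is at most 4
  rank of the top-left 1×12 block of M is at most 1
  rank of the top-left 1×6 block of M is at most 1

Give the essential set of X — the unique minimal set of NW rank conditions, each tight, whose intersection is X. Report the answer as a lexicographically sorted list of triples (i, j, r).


Reconstructing r_w from the 33 given conditions:

  row 1: 0  0  1  1  1  1  1  1  1  1  1  1
  row 2: 1  1  2  2  2  2  2  2  2  2  2  2
  row 3: 1  1  2  2  2  2  2  2  2  2  2  3
  row 4: 1  1  2  2  2  2  2  3  3  3  3  4
  row 5: 1  1  2  2  2  3  3  4  4  4  4  5
  row 6: 1  1  2  2  2  3  3  4  4  5  5  6
  row 7: 1  1  2  2  2  3  3  4  4  5  6  7
  row 8: 1  2  3  3  3  4  4  5  5  6  7  8
  row 9: 1  2  3  3  4  5  5  6  6  7  8  9
  row 10: 1  2  3  3  4  5  5  6  7  8  9  10
  row 11: 1  2  3  3  4  5  6  7  8  9  10  11
  row 12: 1  2  3  4  5  6  7  8  9  10  11  12

second differences of R give the permutation w = (3, 1, 12, 8, 6, 10, 11, 2, 5, 9, 7, 4).

9 SE-corners of the 33-cell Rothe diagram give Ess(w):

[(1, 2, 0), (3, 11, 2), (4, 7, 2), (7, 2, 1), (7, 5, 2), (7, 7, 3), (7, 9, 4), (10, 7, 5), (11, 4, 3)]


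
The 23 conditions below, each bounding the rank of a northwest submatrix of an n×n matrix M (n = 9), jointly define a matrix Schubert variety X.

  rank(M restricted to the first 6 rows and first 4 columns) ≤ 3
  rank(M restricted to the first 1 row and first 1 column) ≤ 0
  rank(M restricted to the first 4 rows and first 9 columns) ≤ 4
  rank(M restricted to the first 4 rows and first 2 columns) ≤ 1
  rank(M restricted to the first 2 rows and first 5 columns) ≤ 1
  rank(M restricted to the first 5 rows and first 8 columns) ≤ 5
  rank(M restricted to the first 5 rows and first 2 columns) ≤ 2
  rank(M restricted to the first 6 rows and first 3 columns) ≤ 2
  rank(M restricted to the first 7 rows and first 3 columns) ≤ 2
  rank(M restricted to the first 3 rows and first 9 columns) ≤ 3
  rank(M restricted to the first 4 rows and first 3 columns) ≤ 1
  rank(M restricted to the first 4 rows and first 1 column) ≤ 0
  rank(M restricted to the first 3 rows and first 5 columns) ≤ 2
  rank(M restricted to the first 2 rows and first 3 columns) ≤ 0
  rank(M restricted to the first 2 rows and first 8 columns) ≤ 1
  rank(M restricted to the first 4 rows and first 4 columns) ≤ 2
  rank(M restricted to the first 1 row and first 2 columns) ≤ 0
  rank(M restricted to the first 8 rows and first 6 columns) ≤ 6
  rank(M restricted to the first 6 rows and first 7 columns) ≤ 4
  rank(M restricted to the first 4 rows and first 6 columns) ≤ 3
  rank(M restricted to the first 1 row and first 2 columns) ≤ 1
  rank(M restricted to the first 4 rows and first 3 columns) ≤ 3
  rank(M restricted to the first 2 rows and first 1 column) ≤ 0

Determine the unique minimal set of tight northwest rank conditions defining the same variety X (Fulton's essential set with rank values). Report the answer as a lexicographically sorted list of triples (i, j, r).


Computing R[i][j] = min implied NW-rank bound (n=9, 23 conditions):

  R[1]: 0, 0, 0, 1, 1, 1, 1, 1, 1
  R[2]: 0, 0, 0, 1, 1, 1, 1, 1, 2
  R[3]: 0, 1, 1, 2, 2, 2, 2, 2, 3
  R[4]: 0, 1, 1, 2, 3, 3, 3, 3, 4
  R[5]: 1, 2, 2, 3, 4, 4, 4, 4, 5
  R[6]: 1, 2, 2, 3, 4, 4, 4, 5, 6
  R[7]: 1, 2, 2, 3, 4, 5, 5, 6, 7
  R[8]: 1, 2, 3, 4, 5, 6, 6, 7, 8
  R[9]: 1, 2, 3, 4, 5, 6, 7, 8, 9

giving w = (4, 9, 2, 5, 1, 8, 6, 3, 7) via Δ²R.

6 SE-corners of the 17-cell Rothe diagram give Ess(w):

[(2, 3, 0), (2, 8, 1), (4, 1, 0), (4, 3, 1), (6, 7, 4), (7, 3, 2)]


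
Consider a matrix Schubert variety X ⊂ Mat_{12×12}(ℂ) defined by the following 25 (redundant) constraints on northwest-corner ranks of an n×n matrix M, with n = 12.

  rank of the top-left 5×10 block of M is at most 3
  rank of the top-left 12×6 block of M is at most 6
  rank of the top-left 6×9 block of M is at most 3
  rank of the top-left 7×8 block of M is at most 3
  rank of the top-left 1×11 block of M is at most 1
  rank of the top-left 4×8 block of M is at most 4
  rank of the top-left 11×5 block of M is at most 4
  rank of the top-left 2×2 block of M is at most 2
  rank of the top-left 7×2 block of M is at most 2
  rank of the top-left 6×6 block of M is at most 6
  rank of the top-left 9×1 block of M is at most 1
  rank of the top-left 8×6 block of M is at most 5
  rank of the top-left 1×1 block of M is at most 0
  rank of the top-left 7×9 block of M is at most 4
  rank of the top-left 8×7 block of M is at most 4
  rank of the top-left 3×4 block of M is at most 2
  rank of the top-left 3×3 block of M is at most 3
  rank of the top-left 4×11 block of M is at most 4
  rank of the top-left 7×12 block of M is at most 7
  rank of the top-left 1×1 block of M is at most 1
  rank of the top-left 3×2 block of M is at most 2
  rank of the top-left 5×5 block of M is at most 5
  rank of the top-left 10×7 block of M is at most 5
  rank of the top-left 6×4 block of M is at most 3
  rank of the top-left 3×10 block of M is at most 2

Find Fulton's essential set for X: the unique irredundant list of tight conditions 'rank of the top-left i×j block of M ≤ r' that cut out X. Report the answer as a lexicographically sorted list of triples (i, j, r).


Reconstructing r_w from the 25 given conditions:

  i=1: 0 | 1 | 1 | 1 | 1 | 1 | 1 | 1 | 1 | 1 | 1 | 1
  i=2: 1 | 2 | 2 | 2 | 2 | 2 | 2 | 2 | 2 | 2 | 2 | 2
  i=3: 1 | 2 | 2 | 2 | 2 | 2 | 2 | 2 | 2 | 2 | 3 | 3
  i=4: 1 | 2 | 3 | 3 | 3 | 3 | 3 | 3 | 3 | 3 | 4 | 4
  i=5: 1 | 2 | 3 | 3 | 3 | 3 | 3 | 3 | 3 | 3 | 4 | 5
  i=6: 1 | 2 | 3 | 3 | 3 | 3 | 3 | 3 | 3 | 4 | 5 | 6
  i=7: 1 | 2 | 3 | 3 | 3 | 3 | 3 | 3 | 4 | 5 | 6 | 7
  i=8: 1 | 2 | 3 | 4 | 4 | 4 | 4 | 4 | 5 | 6 | 7 | 8
  i=9: 1 | 2 | 3 | 4 | 4 | 5 | 5 | 5 | 6 | 7 | 8 | 9
  i=10: 1 | 2 | 3 | 4 | 4 | 5 | 5 | 6 | 7 | 8 | 9 | 10
  i=11: 1 | 2 | 3 | 4 | 4 | 5 | 6 | 7 | 8 | 9 | 10 | 11
  i=12: 1 | 2 | 3 | 4 | 5 | 6 | 7 | 8 | 9 | 10 | 11 | 12

the unique w with this rank table is (2, 1, 11, 3, 12, 10, 9, 4, 6, 8, 7, 5).

D(w) has 31 cells with 7 SE-corners; essential set:

[(1, 1, 0), (3, 10, 2), (5, 10, 3), (6, 9, 3), (7, 8, 3), (10, 7, 5), (11, 5, 4)]


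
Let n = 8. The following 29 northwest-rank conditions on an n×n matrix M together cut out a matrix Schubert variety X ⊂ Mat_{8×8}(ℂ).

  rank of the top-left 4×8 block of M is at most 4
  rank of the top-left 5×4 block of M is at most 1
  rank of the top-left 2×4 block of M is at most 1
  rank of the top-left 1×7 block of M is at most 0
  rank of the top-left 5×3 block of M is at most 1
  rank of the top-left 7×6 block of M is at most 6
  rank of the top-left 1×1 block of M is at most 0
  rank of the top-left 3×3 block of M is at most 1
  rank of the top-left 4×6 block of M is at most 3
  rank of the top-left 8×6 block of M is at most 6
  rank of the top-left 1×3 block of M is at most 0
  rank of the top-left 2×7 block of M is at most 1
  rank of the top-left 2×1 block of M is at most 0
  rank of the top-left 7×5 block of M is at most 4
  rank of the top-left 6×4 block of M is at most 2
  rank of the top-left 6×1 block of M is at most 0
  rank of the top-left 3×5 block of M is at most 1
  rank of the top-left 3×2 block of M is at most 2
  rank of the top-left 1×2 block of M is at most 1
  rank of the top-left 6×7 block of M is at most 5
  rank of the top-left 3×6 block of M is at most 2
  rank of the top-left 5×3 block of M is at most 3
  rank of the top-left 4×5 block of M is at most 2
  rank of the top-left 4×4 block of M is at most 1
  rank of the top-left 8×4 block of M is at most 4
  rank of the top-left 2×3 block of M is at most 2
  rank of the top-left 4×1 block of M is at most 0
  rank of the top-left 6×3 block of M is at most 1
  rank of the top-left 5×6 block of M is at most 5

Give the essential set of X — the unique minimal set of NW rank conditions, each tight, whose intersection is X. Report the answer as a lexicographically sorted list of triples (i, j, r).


Reconstructing r_w from the 29 given conditions:

  R[1]: 0 0 0 0 0 0 0 1
  R[2]: 0 1 1 1 1 1 1 2
  R[3]: 0 1 1 1 1 2 2 3
  R[4]: 0 1 1 1 2 3 3 4
  R[5]: 0 1 1 1 2 3 4 5
  R[6]: 0 1 1 2 3 4 5 6
  R[7]: 1 2 2 3 4 5 6 7
  R[8]: 1 2 3 4 5 6 7 8

hence w(1..8) = (8, 2, 6, 5, 7, 4, 1, 3).

D(w) has 20 cells with 5 SE-corners; essential set:

[(1, 7, 0), (3, 5, 1), (5, 4, 1), (6, 1, 0), (6, 3, 1)]


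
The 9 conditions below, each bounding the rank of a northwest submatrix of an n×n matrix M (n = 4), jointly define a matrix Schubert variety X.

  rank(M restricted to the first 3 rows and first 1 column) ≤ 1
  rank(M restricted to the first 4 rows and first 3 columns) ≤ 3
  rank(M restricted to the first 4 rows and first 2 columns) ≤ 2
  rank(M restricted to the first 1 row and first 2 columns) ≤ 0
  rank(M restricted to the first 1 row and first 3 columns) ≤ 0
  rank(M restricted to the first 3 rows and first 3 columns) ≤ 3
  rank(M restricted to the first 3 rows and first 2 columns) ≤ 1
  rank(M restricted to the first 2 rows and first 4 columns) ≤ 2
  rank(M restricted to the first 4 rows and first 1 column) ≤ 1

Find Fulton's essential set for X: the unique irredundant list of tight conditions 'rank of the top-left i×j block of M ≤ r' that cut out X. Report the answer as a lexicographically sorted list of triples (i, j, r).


Propagating the 9 rank bounds to every northwest block:

  row 1: 0 | 0 | 0 | 1
  row 2: 1 | 1 | 1 | 2
  row 3: 1 | 1 | 2 | 3
  row 4: 1 | 2 | 3 | 4

hence w(1..4) = (4, 1, 3, 2).

Rothe diagram D(w) (4 cells), 2 SE-corners (essential conditions):

[(1, 3, 0), (3, 2, 1)]


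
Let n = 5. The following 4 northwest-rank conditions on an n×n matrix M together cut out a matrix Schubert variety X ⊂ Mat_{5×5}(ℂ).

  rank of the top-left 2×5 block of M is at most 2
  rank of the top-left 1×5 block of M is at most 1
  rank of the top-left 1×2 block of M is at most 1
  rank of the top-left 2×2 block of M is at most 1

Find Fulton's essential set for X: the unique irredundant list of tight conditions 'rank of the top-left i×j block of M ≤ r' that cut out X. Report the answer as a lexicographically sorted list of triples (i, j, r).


Computing R[i][j] = min implied NW-rank bound (n=5, 4 conditions):

  R[1]: 1  1  1  1  1
  R[2]: 1  1  2  2  2
  R[3]: 1  2  3  3  3
  R[4]: 1  2  3  4  4
  R[5]: 1  2  3  4  5

hence w(1..5) = (1, 3, 2, 4, 5).

Rothe diagram D(w) (1 cell), 1 SE-corner (essential condition):

[(2, 2, 1)]


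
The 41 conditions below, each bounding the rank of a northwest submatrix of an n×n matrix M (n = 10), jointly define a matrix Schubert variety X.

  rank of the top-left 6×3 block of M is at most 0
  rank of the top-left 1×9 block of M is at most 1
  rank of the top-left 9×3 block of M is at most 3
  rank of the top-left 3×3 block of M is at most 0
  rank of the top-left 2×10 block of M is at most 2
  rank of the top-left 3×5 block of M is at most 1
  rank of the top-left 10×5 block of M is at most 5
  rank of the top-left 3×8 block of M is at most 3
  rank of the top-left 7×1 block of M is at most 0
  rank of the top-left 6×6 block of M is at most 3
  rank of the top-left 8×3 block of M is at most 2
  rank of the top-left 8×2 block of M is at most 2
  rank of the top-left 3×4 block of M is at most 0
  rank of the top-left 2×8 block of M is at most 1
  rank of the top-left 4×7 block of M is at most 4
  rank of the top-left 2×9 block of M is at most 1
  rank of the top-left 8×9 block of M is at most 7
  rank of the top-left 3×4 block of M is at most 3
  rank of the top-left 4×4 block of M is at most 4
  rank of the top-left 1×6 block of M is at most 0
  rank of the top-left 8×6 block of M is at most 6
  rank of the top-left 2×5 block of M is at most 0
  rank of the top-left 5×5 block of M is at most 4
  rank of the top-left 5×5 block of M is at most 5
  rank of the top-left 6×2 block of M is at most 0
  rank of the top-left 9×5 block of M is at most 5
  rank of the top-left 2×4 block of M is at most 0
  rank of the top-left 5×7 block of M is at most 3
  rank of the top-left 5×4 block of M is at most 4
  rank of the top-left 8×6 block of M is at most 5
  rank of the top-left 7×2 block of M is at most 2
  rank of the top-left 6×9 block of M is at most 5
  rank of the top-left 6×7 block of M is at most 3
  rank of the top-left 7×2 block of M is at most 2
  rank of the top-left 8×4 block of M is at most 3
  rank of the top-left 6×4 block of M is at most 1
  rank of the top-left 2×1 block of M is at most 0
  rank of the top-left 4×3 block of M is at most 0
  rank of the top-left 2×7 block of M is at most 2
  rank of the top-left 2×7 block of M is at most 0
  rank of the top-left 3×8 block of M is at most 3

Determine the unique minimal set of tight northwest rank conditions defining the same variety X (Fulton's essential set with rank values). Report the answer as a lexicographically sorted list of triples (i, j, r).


Recovering R(i,j) via the rank-extension bound from the 41 conditions:

  0 | 0 | 0 | 0 | 0 | 0 | 0 | 1 | 1 | 1
  0 | 0 | 0 | 0 | 0 | 0 | 0 | 1 | 1 | 2
  0 | 0 | 0 | 0 | 1 | 1 | 1 | 2 | 2 | 3
  0 | 0 | 0 | 1 | 2 | 2 | 2 | 3 | 3 | 4
  0 | 0 | 0 | 1 | 2 | 3 | 3 | 4 | 4 | 5
  0 | 0 | 0 | 1 | 2 | 3 | 3 | 4 | 5 | 6
  0 | 1 | 1 | 2 | 3 | 4 | 4 | 5 | 6 | 7
  1 | 2 | 2 | 3 | 4 | 5 | 5 | 6 | 7 | 8
  1 | 2 | 3 | 4 | 5 | 6 | 6 | 7 | 8 | 9
  1 | 2 | 3 | 4 | 5 | 6 | 7 | 8 | 9 | 10

so w = (8, 10, 5, 4, 6, 9, 2, 1, 3, 7).

Fulton essential set (6 of the 30 Rothe cells):

[(2, 7, 0), (2, 9, 1), (3, 4, 0), (6, 3, 0), (6, 7, 3), (7, 1, 0)]


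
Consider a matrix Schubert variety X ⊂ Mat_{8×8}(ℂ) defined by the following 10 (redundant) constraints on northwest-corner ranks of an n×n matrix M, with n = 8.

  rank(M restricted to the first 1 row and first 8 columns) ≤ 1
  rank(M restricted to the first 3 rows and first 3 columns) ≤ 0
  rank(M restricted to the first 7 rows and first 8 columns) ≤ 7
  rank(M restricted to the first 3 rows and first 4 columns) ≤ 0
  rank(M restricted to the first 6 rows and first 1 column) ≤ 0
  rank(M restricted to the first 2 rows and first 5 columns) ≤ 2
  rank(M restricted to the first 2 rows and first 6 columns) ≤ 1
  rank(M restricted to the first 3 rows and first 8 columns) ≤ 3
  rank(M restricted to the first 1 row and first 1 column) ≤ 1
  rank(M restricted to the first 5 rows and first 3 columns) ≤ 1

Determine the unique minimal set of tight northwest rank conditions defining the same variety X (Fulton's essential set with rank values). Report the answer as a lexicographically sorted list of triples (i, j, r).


Rank table r_w(8×8) implied by the 10 constraints:

  i=1: 0 0 0 0 1 1 1 1
  i=2: 0 0 0 0 1 1 2 2
  i=3: 0 0 0 0 1 2 3 3
  i=4: 0 1 1 1 2 3 4 4
  i=5: 0 1 1 2 3 4 5 5
  i=6: 0 1 2 3 4 5 6 6
  i=7: 1 2 3 4 5 6 7 7
  i=8: 1 2 3 4 5 6 7 8

hence w(1..8) = (5, 7, 6, 2, 4, 3, 1, 8).

Fulton essential set (4 of the 17 Rothe cells):

[(2, 6, 1), (3, 4, 0), (5, 3, 1), (6, 1, 0)]


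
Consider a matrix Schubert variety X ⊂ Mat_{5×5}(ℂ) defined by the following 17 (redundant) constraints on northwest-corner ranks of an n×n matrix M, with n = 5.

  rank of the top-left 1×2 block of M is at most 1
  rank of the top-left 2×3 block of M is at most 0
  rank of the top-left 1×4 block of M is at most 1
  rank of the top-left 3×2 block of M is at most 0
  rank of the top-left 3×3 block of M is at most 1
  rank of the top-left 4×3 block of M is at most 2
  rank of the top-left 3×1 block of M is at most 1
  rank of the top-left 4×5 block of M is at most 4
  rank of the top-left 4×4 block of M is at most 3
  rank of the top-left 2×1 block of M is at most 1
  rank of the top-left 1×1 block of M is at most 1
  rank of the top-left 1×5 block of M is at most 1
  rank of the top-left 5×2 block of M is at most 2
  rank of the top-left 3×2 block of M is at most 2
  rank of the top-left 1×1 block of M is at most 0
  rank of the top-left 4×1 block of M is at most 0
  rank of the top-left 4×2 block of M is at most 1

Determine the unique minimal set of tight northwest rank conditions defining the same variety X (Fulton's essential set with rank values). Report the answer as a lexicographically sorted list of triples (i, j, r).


Rank table r_w(5×5) implied by the 17 constraints:

  row 1: 0  0  0  1  1
  row 2: 0  0  0  1  2
  row 3: 0  0  1  2  3
  row 4: 0  1  2  3  4
  row 5: 1  2  3  4  5

giving w = (4, 5, 3, 2, 1) via Δ²R.

3 SE-corners of the 9-cell Rothe diagram give Ess(w):

[(2, 3, 0), (3, 2, 0), (4, 1, 0)]


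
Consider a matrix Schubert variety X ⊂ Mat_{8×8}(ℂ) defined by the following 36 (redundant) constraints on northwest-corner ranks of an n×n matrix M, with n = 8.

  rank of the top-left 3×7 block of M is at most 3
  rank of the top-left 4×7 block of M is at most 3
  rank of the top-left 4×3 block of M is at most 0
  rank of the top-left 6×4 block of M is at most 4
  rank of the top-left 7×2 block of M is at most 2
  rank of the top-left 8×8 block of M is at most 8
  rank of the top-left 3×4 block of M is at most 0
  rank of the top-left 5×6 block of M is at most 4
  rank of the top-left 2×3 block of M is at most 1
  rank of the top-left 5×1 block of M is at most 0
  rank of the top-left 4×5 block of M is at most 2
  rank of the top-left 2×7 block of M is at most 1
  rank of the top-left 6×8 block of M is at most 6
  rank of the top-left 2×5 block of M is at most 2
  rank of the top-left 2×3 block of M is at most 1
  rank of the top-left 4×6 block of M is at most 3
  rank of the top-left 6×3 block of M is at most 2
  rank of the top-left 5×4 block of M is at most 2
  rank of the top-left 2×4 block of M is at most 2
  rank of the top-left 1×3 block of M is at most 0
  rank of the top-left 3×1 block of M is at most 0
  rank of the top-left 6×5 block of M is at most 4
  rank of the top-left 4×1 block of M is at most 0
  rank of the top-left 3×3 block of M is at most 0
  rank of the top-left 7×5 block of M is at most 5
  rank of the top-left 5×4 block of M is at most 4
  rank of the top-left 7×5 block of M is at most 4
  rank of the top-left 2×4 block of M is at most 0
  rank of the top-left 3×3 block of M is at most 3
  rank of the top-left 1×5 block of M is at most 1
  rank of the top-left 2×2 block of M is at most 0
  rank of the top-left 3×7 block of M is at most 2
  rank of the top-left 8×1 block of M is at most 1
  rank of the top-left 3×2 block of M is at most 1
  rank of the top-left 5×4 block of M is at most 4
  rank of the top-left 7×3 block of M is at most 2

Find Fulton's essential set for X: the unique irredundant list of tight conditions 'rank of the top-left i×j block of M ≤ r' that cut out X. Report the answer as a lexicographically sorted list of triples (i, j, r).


Recovering R(i,j) via the rank-extension bound from the 36 conditions:

  row 1: 0 0 0 0 1 1 1 1
  row 2: 0 0 0 0 1 1 1 2
  row 3: 0 0 0 0 1 2 2 3
  row 4: 0 0 0 1 2 3 3 4
  row 5: 0 1 1 2 3 4 4 5
  row 6: 1 2 2 3 4 5 5 6
  row 7: 1 2 2 3 4 5 6 7
  row 8: 1 2 3 4 5 6 7 8

so w = (5, 8, 6, 4, 2, 1, 7, 3).

Fulton essential set (5 of the 19 Rothe cells):

[(2, 7, 1), (3, 4, 0), (4, 3, 0), (5, 1, 0), (7, 3, 2)]


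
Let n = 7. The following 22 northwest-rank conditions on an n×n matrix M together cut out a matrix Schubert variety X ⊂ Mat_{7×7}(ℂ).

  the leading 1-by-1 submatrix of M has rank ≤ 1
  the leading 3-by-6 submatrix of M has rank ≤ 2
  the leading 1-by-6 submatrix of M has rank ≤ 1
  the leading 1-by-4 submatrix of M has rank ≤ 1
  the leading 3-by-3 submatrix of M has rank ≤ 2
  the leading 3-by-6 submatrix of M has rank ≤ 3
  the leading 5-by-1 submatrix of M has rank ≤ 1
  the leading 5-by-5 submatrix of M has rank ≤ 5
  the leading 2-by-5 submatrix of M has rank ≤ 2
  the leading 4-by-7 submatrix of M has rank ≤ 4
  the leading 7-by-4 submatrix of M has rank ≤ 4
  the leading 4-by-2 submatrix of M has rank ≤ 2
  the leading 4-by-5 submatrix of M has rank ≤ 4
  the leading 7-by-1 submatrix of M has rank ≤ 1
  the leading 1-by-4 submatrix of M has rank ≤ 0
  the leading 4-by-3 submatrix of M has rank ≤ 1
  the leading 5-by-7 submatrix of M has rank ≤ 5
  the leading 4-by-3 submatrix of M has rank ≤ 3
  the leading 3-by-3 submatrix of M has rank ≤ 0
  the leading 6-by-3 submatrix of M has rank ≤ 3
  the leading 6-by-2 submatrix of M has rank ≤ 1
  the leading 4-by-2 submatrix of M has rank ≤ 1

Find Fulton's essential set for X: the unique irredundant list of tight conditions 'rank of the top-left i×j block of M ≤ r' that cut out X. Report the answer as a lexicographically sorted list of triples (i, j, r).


Reconstructing r_w from the 22 given conditions:

  0  0  0  0  1  1  1
  0  0  0  1  2  2  2
  0  0  0  1  2  2  3
  1  1  1  2  3  3  4
  1  1  2  3  4  4  5
  1  1  2  3  4  5  6
  1  2  3  4  5  6  7

giving w = (5, 4, 7, 1, 3, 6, 2) via Δ²R.

|D(w)|=13, |Ess(w)|=4:

[(1, 4, 0), (3, 3, 0), (3, 6, 2), (6, 2, 1)]


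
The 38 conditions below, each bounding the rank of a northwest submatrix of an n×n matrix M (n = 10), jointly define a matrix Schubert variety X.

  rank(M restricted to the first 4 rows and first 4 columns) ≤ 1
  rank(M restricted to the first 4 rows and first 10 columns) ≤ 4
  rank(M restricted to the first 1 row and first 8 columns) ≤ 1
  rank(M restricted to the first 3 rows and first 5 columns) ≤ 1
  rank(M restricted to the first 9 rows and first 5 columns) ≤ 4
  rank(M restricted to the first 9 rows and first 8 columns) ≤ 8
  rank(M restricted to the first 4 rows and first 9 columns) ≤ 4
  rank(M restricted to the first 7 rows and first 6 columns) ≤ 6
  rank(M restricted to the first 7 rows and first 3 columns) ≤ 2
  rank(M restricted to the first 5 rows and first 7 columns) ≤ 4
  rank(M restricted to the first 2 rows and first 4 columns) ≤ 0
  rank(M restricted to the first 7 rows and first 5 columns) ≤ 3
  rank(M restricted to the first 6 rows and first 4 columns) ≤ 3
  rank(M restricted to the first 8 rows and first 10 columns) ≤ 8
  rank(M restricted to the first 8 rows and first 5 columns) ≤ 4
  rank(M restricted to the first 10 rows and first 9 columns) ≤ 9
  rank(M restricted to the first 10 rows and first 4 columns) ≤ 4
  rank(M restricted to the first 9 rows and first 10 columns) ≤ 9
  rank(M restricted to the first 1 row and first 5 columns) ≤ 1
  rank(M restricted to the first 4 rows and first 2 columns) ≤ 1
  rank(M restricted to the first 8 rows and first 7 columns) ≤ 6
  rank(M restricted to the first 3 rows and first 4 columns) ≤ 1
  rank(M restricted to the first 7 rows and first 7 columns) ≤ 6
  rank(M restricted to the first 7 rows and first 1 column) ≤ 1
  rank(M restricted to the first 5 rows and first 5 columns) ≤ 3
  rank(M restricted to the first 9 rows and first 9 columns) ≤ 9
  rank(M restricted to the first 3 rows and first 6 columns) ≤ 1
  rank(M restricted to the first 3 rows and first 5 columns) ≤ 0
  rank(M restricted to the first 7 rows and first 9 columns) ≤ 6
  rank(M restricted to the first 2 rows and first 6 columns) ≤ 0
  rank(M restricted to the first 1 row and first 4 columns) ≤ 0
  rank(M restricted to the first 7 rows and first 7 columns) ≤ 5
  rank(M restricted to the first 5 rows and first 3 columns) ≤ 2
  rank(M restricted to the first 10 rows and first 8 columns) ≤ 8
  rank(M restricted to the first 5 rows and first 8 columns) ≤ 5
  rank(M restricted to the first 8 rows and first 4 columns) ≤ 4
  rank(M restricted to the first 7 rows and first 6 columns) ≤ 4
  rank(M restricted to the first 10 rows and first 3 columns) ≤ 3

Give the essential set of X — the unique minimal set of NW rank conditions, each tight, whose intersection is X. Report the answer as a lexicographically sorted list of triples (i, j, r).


Recovering R(i,j) via the rank-extension bound from the 38 conditions:

  R[1]: 0 | 0 | 0 | 0 | 0 | 0 | 1 | 1 | 1 | 1
  R[2]: 0 | 0 | 0 | 0 | 0 | 0 | 1 | 2 | 2 | 2
  R[3]: 0 | 0 | 0 | 0 | 0 | 1 | 2 | 3 | 3 | 3
  R[4]: 1 | 1 | 1 | 1 | 1 | 2 | 3 | 4 | 4 | 4
  R[5]: 1 | 2 | 2 | 2 | 2 | 3 | 4 | 5 | 5 | 5
  R[6]: 1 | 2 | 2 | 3 | 3 | 4 | 5 | 6 | 6 | 6
  R[7]: 1 | 2 | 2 | 3 | 3 | 4 | 5 | 6 | 6 | 7
  R[8]: 1 | 2 | 3 | 4 | 4 | 5 | 6 | 7 | 7 | 8
  R[9]: 1 | 2 | 3 | 4 | 4 | 5 | 6 | 7 | 8 | 9
  R[10]: 1 | 2 | 3 | 4 | 5 | 6 | 7 | 8 | 9 | 10

giving w = (7, 8, 6, 1, 2, 4, 10, 3, 9, 5) via Δ²R.

D(w) has 22 cells with 6 SE-corners; essential set:

[(2, 6, 0), (3, 5, 0), (7, 3, 2), (7, 5, 3), (7, 9, 6), (9, 5, 4)]
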